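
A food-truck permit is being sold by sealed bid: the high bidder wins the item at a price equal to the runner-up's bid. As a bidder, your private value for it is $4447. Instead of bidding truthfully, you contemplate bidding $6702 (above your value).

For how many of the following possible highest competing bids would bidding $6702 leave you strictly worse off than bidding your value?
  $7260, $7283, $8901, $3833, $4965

The deviation hurts exactly when the highest competing bid lies strictly between $4447 and $6702 — overbidding then wins at a price above your value.
$7260: above both → same outcome either way.
$7283: above both → same outcome either way.
$8901: above both → same outcome either way.
$3833: below both → same outcome either way.
$4965: inside the interval → strictly worse (loss $518).
Count: 1.

1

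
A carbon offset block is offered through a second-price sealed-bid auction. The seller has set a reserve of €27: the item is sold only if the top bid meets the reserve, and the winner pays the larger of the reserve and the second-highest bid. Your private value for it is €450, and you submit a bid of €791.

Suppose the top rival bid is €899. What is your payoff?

€0

Your bid €791 is below the highest competing bid €899, so you lose. Payoff €0.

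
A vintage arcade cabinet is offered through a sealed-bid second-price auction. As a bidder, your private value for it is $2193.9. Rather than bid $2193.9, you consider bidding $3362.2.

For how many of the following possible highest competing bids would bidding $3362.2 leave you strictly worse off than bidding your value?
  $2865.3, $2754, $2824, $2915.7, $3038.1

The deviation hurts exactly when the highest competing bid lies strictly between $2193.9 and $3362.2 — overbidding then wins at a price above your value.
$2865.3: inside the interval → strictly worse (loss $671.4).
$2754: inside the interval → strictly worse (loss $560.1).
$2824: inside the interval → strictly worse (loss $630.1).
$2915.7: inside the interval → strictly worse (loss $721.8).
$3038.1: inside the interval → strictly worse (loss $844.2).
Count: 5.

5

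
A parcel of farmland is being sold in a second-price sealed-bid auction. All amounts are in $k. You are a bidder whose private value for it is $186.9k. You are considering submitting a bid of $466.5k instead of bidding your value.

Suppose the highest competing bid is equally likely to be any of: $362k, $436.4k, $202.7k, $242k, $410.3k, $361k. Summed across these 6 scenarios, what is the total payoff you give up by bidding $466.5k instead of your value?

$893k

The deviation costs you only when the competing bid falls strictly between $186.9k and $466.5k; elsewhere both bids give the same outcome.
$362k: truthful payoff $0k, deviation payoff −$175.1k → loss $175.1k.
$436.4k: truthful payoff $0k, deviation payoff −$249.5k → loss $249.5k.
$202.7k: truthful payoff $0k, deviation payoff −$15.8k → loss $15.8k.
$242k: truthful payoff $0k, deviation payoff −$55.1k → loss $55.1k.
$410.3k: truthful payoff $0k, deviation payoff −$223.4k → loss $223.4k.
$361k: truthful payoff $0k, deviation payoff −$174.1k → loss $174.1k.
Total loss = $175.1k + $249.5k + $15.8k + $55.1k + $223.4k + $174.1k = $893k.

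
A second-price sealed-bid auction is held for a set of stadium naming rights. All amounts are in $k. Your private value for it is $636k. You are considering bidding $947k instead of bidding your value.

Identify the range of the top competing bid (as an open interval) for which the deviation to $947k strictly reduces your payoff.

($636k, $947k)

If the competing bid is below $636k, both bids win at the same price — no difference.
If it is above $947k, both bids lose — no difference.
If it lies strictly between $636k and $947k, bidding your value loses (payoff 0) while bidding $947k wins at a price above your value (payoff negative).
So the deviation strictly hurts on the open interval ($636k, $947k).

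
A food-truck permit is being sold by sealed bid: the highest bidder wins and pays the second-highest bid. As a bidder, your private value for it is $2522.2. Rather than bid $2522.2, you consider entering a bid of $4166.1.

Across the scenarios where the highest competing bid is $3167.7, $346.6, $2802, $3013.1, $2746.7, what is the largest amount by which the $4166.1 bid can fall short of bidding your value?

$645.5

$3167.7: truthful gives $0, deviation gives −$645.5 → loss $645.5.
$346.6: same outcome either way → loss $0.
$2802: truthful gives $0, deviation gives −$279.8 → loss $279.8.
$3013.1: truthful gives $0, deviation gives −$490.9 → loss $490.9.
$2746.7: truthful gives $0, deviation gives −$224.5 → loss $224.5.
Maximum loss: $645.5.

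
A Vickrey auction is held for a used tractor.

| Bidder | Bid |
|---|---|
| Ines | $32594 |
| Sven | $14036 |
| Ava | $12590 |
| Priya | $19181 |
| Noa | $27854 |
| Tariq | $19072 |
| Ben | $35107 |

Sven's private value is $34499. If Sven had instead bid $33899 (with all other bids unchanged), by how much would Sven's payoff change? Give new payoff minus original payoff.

The highest bid among the other bidders is $35107; Sven's bid doesn't change that.
Original bid $14036: Sven is not highest (top rival bid is $35107); payoff $0.
Alternative bid $33899: Sven is not highest (top rival bid is $35107); payoff $0.
Change in payoff = $0 − ($0) = $0.

$0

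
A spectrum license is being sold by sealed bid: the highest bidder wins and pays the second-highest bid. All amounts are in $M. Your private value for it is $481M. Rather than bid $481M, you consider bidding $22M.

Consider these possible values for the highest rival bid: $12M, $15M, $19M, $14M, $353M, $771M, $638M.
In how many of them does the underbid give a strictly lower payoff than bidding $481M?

The deviation hurts exactly when the highest competing bid lies strictly between $22M and $481M — underbidding then forfeits a profitable win.
$12M: below both → same outcome either way.
$15M: below both → same outcome either way.
$19M: below both → same outcome either way.
$14M: below both → same outcome either way.
$353M: inside the interval → strictly worse (loss $128M).
$771M: above both → same outcome either way.
$638M: above both → same outcome either way.
Count: 1.

1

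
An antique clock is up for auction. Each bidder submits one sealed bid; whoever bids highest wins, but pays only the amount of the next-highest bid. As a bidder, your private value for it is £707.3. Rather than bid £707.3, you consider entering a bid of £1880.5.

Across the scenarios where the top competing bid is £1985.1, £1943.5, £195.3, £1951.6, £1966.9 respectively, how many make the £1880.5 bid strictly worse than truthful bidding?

0

The deviation hurts exactly when the highest competing bid lies strictly between £707.3 and £1880.5 — overbidding then wins at a price above your value.
£1985.1: above both → same outcome either way.
£1943.5: above both → same outcome either way.
£195.3: below both → same outcome either way.
£1951.6: above both → same outcome either way.
£1966.9: above both → same outcome either way.
Count: 0.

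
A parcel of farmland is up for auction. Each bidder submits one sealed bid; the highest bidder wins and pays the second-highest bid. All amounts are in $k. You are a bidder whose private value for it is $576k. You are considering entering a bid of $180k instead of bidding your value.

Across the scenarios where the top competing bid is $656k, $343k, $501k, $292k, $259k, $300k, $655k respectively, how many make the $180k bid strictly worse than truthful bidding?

5

The deviation hurts exactly when the highest competing bid lies strictly between $180k and $576k — underbidding then forfeits a profitable win.
$656k: above both → same outcome either way.
$343k: inside the interval → strictly worse (loss $233k).
$501k: inside the interval → strictly worse (loss $75k).
$292k: inside the interval → strictly worse (loss $284k).
$259k: inside the interval → strictly worse (loss $317k).
$300k: inside the interval → strictly worse (loss $276k).
$655k: above both → same outcome either way.
Count: 5.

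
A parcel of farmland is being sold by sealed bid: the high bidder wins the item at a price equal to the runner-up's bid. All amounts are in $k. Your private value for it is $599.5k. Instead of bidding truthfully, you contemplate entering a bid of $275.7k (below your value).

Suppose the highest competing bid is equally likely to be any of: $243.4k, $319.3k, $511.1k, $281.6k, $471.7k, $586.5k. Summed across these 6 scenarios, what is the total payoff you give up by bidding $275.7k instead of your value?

$827.3k

The deviation costs you only when the competing bid falls strictly between $275.7k and $599.5k; elsewhere both bids give the same outcome.
$243.4k: outcomes coincide → loss $0k.
$319.3k: truthful payoff $280.2k, deviation payoff $0k → loss $280.2k.
$511.1k: truthful payoff $88.4k, deviation payoff $0k → loss $88.4k.
$281.6k: truthful payoff $317.9k, deviation payoff $0k → loss $317.9k.
$471.7k: truthful payoff $127.8k, deviation payoff $0k → loss $127.8k.
$586.5k: truthful payoff $13k, deviation payoff $0k → loss $13k.
Total loss = $280.2k + $88.4k + $317.9k + $127.8k + $13k = $827.3k.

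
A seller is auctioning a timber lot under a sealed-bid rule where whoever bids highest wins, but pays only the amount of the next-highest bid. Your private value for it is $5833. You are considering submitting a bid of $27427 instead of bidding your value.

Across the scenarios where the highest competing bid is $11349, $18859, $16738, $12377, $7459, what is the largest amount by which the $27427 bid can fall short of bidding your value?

$13026

$11349: truthful gives $0, deviation gives −$5516 → loss $5516.
$18859: truthful gives $0, deviation gives −$13026 → loss $13026.
$16738: truthful gives $0, deviation gives −$10905 → loss $10905.
$12377: truthful gives $0, deviation gives −$6544 → loss $6544.
$7459: truthful gives $0, deviation gives −$1626 → loss $1626.
Maximum loss: $13026.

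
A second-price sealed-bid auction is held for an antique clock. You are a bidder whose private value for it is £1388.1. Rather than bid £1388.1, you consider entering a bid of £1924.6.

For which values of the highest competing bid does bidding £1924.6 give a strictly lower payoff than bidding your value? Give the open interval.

(£1388.1, £1924.6)

If the competing bid is below £1388.1, both bids win at the same price — no difference.
If it is above £1924.6, both bids lose — no difference.
If it lies strictly between £1388.1 and £1924.6, bidding your value loses (payoff 0) while bidding £1924.6 wins at a price above your value (payoff negative).
So the deviation strictly hurts on the open interval (£1388.1, £1924.6).
Because the price is fixed by the runner-up's bid, deviating from your value can only change a good outcome into a bad one — never the reverse.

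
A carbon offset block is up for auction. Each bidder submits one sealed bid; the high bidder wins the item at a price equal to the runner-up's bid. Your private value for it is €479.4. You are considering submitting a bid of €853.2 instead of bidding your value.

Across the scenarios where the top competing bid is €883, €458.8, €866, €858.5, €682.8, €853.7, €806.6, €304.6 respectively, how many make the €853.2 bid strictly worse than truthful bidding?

The deviation hurts exactly when the highest competing bid lies strictly between €479.4 and €853.2 — overbidding then wins at a price above your value.
€883: above both → same outcome either way.
€458.8: below both → same outcome either way.
€866: above both → same outcome either way.
€858.5: above both → same outcome either way.
€682.8: inside the interval → strictly worse (loss €203.4).
€853.7: above both → same outcome either way.
€806.6: inside the interval → strictly worse (loss €327.2).
€304.6: below both → same outcome either way.
Count: 2.

2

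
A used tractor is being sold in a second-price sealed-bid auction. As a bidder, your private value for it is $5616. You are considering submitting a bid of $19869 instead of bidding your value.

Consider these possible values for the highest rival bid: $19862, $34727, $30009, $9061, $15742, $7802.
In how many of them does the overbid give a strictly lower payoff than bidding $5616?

4

The deviation hurts exactly when the highest competing bid lies strictly between $5616 and $19869 — overbidding then wins at a price above your value.
$19862: inside the interval → strictly worse (loss $14246).
$34727: above both → same outcome either way.
$30009: above both → same outcome either way.
$9061: inside the interval → strictly worse (loss $3445).
$15742: inside the interval → strictly worse (loss $10126).
$7802: inside the interval → strictly worse (loss $2186).
Count: 4.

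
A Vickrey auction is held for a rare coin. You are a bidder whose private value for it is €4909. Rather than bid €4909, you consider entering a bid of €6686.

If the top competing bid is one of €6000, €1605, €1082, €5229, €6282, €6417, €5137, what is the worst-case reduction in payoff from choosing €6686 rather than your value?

€6000: truthful gives €0, deviation gives −€1091 → loss €1091.
€1605: same outcome either way → loss €0.
€1082: same outcome either way → loss €0.
€5229: truthful gives €0, deviation gives −€320 → loss €320.
€6282: truthful gives €0, deviation gives −€1373 → loss €1373.
€6417: truthful gives €0, deviation gives −€1508 → loss €1508.
€5137: truthful gives €0, deviation gives −€228 → loss €228.
Maximum loss: €1508.

€1508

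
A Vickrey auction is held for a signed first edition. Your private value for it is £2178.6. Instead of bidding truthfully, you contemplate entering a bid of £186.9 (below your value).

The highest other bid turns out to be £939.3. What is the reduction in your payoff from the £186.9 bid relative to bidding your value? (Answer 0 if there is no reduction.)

Bidding your value £2178.6: you win (since £2178.6 > £939.3) and pay £939.3. Payoff £1239.3.
Bidding £186.9: you lose. Payoff £0.
The competing bid £939.3 lies between your shaded bid and your value, so underbidding forfeits an item you could have won at a profitable price.
Loss from deviating = £1239.3 − (£0) = £1239.3.
Truthful bidding weakly dominates here: raising your bid can only win items priced above your value, and lowering it can only forfeit items priced below.

£1239.3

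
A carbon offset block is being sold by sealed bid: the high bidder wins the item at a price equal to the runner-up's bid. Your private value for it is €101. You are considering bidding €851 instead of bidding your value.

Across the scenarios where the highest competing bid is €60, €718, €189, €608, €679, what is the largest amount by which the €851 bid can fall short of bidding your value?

€617

€60: same outcome either way → loss €0.
€718: truthful gives €0, deviation gives −€617 → loss €617.
€189: truthful gives €0, deviation gives −€88 → loss €88.
€608: truthful gives €0, deviation gives −€507 → loss €507.
€679: truthful gives €0, deviation gives −€578 → loss €578.
Maximum loss: €617.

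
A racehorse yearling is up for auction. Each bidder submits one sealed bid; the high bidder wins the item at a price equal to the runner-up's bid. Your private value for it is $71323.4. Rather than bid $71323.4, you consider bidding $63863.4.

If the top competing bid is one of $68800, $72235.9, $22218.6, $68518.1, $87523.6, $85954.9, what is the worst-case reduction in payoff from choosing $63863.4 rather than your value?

$2805.3

$68800: truthful gives $2523.4, deviation gives $0 → loss $2523.4.
$72235.9: same outcome either way → loss $0.
$22218.6: same outcome either way → loss $0.
$68518.1: truthful gives $2805.3, deviation gives $0 → loss $2805.3.
$87523.6: same outcome either way → loss $0.
$85954.9: same outcome either way → loss $0.
Maximum loss: $2805.3.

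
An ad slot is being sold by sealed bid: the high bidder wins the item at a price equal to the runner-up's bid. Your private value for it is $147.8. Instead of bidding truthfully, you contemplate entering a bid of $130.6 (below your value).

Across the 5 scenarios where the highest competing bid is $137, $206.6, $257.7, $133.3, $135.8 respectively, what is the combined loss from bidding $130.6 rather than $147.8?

$37.3

The deviation costs you only when the competing bid falls strictly between $130.6 and $147.8; elsewhere both bids give the same outcome.
$137: truthful payoff $10.8, deviation payoff $0 → loss $10.8.
$206.6: outcomes coincide → loss $0.
$257.7: outcomes coincide → loss $0.
$133.3: truthful payoff $14.5, deviation payoff $0 → loss $14.5.
$135.8: truthful payoff $12, deviation payoff $0 → loss $12.
Total loss = $10.8 + $14.5 + $12 = $37.3.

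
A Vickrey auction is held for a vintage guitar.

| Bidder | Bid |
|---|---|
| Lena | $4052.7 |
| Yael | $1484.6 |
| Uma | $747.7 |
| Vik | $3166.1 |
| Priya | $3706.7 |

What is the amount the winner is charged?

$3706.7

Highest bid: Lena at $4052.7, so Lena wins.
Second-highest bid: Priya at $3706.7 — that is the price the winner pays.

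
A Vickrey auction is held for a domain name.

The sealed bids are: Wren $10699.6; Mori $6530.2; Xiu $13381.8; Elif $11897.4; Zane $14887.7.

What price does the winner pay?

Highest bid: Zane at $14887.7, so Zane wins.
Second-highest bid: Xiu at $13381.8 — that is the price the winner pays.

$13381.8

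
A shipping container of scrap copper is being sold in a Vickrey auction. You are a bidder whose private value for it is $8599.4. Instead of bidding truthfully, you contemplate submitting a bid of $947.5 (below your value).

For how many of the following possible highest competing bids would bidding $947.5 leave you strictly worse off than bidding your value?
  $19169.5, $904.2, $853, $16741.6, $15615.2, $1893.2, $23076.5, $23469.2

The deviation hurts exactly when the highest competing bid lies strictly between $947.5 and $8599.4 — underbidding then forfeits a profitable win.
$19169.5: above both → same outcome either way.
$904.2: below both → same outcome either way.
$853: below both → same outcome either way.
$16741.6: above both → same outcome either way.
$15615.2: above both → same outcome either way.
$1893.2: inside the interval → strictly worse (loss $6706.2).
$23076.5: above both → same outcome either way.
$23469.2: above both → same outcome either way.
Count: 1.

1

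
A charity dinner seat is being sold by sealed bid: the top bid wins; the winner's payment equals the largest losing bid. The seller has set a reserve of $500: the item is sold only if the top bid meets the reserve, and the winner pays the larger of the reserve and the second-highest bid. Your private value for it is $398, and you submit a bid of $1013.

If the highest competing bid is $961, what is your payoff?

−$563

Your bid $1013 is the highest and exceeds the reserve.
Price = max(second-highest bid, reserve) = max($961, $500) = $961.
Payoff = $398 − $961 = −$563.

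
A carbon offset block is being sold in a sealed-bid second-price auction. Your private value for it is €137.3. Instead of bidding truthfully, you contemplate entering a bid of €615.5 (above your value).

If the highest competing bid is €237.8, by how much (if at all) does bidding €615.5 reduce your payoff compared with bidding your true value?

€100.5

Bidding your value €137.3: you lose (since €137.3 < €237.8). Payoff €0.
Bidding €615.5: you win and pay €237.8. Payoff €137.3 − €237.8 = −€100.5.
The competing bid €237.8 lies between your value and your inflated bid, so overbidding wins an item priced above your value.
Loss from deviating = €0 − (−€100.5) = €100.5.
Because the price is fixed by the runner-up's bid, deviating from your value can only change a good outcome into a bad one — never the reverse.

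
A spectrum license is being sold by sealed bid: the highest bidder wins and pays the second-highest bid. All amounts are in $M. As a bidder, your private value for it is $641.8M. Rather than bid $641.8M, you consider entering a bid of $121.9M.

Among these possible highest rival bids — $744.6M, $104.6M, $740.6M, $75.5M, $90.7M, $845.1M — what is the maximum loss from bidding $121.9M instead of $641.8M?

$0M

$744.6M: same outcome either way → loss $0M.
$104.6M: same outcome either way → loss $0M.
$740.6M: same outcome either way → loss $0M.
$75.5M: same outcome either way → loss $0M.
$90.7M: same outcome either way → loss $0M.
$845.1M: same outcome either way → loss $0M.
Maximum loss: $0M.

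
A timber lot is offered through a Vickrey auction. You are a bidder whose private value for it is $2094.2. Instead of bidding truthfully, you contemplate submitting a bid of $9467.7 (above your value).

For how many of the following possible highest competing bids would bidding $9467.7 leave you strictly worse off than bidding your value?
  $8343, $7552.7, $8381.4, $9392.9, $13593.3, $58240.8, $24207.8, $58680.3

4

The deviation hurts exactly when the highest competing bid lies strictly between $2094.2 and $9467.7 — overbidding then wins at a price above your value.
$8343: inside the interval → strictly worse (loss $6248.8).
$7552.7: inside the interval → strictly worse (loss $5458.5).
$8381.4: inside the interval → strictly worse (loss $6287.2).
$9392.9: inside the interval → strictly worse (loss $7298.7).
$13593.3: above both → same outcome either way.
$58240.8: above both → same outcome either way.
$24207.8: above both → same outcome either way.
$58680.3: above both → same outcome either way.
Count: 4.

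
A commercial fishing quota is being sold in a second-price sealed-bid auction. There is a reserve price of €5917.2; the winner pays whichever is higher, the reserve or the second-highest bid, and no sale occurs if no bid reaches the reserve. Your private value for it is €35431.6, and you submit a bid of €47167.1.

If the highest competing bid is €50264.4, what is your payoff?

€0

Your bid €47167.1 is below the highest competing bid €50264.4, so you lose. Payoff €0.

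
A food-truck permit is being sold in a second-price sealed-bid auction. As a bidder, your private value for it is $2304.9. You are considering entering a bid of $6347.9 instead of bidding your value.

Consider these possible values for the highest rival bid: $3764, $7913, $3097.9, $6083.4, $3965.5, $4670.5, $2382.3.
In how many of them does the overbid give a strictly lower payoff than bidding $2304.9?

The deviation hurts exactly when the highest competing bid lies strictly between $2304.9 and $6347.9 — overbidding then wins at a price above your value.
$3764: inside the interval → strictly worse (loss $1459.1).
$7913: above both → same outcome either way.
$3097.9: inside the interval → strictly worse (loss $793).
$6083.4: inside the interval → strictly worse (loss $3778.5).
$3965.5: inside the interval → strictly worse (loss $1660.6).
$4670.5: inside the interval → strictly worse (loss $2365.6).
$2382.3: inside the interval → strictly worse (loss $77.4).
Count: 6.

6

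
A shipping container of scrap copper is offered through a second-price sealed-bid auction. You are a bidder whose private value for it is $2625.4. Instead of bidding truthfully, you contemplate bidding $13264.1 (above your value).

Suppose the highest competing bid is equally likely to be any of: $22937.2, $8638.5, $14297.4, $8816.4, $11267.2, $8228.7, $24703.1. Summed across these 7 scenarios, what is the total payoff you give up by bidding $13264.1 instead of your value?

$26449.2

The deviation costs you only when the competing bid falls strictly between $2625.4 and $13264.1; elsewhere both bids give the same outcome.
$22937.2: outcomes coincide → loss $0.
$8638.5: truthful payoff $0, deviation payoff −$6013.1 → loss $6013.1.
$14297.4: outcomes coincide → loss $0.
$8816.4: truthful payoff $0, deviation payoff −$6191 → loss $6191.
$11267.2: truthful payoff $0, deviation payoff −$8641.8 → loss $8641.8.
$8228.7: truthful payoff $0, deviation payoff −$5603.3 → loss $5603.3.
$24703.1: outcomes coincide → loss $0.
Total loss = $6013.1 + $6191 + $8641.8 + $5603.3 = $26449.2.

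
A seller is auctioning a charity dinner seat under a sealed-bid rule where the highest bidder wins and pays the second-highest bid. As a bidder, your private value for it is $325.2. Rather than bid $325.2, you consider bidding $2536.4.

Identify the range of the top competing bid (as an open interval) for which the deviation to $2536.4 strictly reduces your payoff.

If the competing bid is below $325.2, both bids win at the same price — no difference.
If it is above $2536.4, both bids lose — no difference.
If it lies strictly between $325.2 and $2536.4, bidding your value loses (payoff 0) while bidding $2536.4 wins at a price above your value (payoff negative).
So the deviation strictly hurts on the open interval ($325.2, $2536.4).

($325.2, $2536.4)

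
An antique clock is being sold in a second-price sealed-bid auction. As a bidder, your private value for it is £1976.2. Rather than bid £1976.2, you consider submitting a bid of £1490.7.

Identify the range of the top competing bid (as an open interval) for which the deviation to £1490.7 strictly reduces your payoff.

(£1490.7, £1976.2)

If the competing bid is below £1490.7, both bids win at the same price — no difference.
If it is above £1976.2, both bids lose — no difference.
If it lies strictly between £1490.7 and £1976.2, bidding your value wins at a price below your value (positive payoff) while bidding £1490.7 loses (payoff 0).
So the deviation strictly hurts on the open interval (£1490.7, £1976.2).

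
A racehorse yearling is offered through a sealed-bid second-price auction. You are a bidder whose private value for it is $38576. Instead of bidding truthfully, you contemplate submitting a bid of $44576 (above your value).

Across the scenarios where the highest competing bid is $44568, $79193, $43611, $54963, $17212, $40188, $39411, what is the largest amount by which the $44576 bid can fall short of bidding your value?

$5992

$44568: truthful gives $0, deviation gives −$5992 → loss $5992.
$79193: same outcome either way → loss $0.
$43611: truthful gives $0, deviation gives −$5035 → loss $5035.
$54963: same outcome either way → loss $0.
$17212: same outcome either way → loss $0.
$40188: truthful gives $0, deviation gives −$1612 → loss $1612.
$39411: truthful gives $0, deviation gives −$835 → loss $835.
Maximum loss: $5992.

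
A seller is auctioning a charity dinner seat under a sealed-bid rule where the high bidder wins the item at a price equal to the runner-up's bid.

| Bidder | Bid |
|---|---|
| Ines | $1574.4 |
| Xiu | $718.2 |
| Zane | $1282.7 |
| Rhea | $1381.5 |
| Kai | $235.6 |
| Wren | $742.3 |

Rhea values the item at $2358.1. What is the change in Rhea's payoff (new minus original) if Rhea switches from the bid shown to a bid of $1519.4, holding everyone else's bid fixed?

$0

The highest bid among the other bidders is $1574.4; Rhea's bid doesn't change that.
Original bid $1381.5: Rhea is not highest (top rival bid is $1574.4); payoff $0.
Alternative bid $1519.4: Rhea is not highest (top rival bid is $1574.4); payoff $0.
Change in payoff = $0 − ($0) = $0.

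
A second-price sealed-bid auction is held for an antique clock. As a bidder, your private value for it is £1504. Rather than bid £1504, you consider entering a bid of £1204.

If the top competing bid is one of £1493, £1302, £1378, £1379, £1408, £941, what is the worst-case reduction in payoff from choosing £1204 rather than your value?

£1493: truthful gives £11, deviation gives £0 → loss £11.
£1302: truthful gives £202, deviation gives £0 → loss £202.
£1378: truthful gives £126, deviation gives £0 → loss £126.
£1379: truthful gives £125, deviation gives £0 → loss £125.
£1408: truthful gives £96, deviation gives £0 → loss £96.
£941: same outcome either way → loss £0.
Maximum loss: £202.

£202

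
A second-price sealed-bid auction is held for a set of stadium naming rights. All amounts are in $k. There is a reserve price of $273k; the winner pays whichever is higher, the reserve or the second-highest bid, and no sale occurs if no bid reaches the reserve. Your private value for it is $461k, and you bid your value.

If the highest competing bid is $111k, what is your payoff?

Your bid $461k is the highest and exceeds the reserve.
Price = max(second-highest bid, reserve) = max($111k, $273k) = $273k.
Payoff = $461k − $273k = $188k.

$188k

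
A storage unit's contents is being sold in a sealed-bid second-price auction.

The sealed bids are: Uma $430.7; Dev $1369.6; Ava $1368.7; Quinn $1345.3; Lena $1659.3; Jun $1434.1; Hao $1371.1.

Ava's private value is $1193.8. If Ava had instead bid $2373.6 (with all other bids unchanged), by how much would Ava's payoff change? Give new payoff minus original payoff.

−$465.5

The highest bid among the other bidders is $1659.3; Ava's bid doesn't change that.
Original bid $1368.7: Ava is not highest (top rival bid is $1659.3); payoff $0.
Alternative bid $2373.6: Ava is highest, pays the top rival bid $1659.3; payoff $1193.8 − $1659.3 = −$465.5.
Change in payoff = −$465.5 − ($0) = −$465.5.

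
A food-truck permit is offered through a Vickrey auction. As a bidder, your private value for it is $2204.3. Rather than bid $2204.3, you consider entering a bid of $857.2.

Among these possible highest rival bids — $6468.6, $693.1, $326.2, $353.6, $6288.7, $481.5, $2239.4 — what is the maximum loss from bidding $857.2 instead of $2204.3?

$0

$6468.6: same outcome either way → loss $0.
$693.1: same outcome either way → loss $0.
$326.2: same outcome either way → loss $0.
$353.6: same outcome either way → loss $0.
$6288.7: same outcome either way → loss $0.
$481.5: same outcome either way → loss $0.
$2239.4: same outcome either way → loss $0.
Maximum loss: $0.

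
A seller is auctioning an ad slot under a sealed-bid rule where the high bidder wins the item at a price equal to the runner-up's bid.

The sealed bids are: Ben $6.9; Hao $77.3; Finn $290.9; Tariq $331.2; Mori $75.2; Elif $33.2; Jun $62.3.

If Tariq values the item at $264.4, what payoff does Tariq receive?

Highest bid: Tariq at $331.2, so Tariq wins.
Second-highest bid: Finn at $290.9 — that is the price the winner pays.
Tariq's payoff = value − price = $264.4 − $290.9 = −$26.5.

−$26.5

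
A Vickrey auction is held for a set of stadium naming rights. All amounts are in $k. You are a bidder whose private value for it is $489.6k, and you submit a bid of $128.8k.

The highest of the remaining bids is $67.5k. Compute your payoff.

Your bid $128.8k exceeds the highest competing bid $67.5k, so you win.
In a second-price auction the winner pays the second-highest bid, $67.5k.
Payoff = value − price = $489.6k − $67.5k = $422.1k.

$422.1k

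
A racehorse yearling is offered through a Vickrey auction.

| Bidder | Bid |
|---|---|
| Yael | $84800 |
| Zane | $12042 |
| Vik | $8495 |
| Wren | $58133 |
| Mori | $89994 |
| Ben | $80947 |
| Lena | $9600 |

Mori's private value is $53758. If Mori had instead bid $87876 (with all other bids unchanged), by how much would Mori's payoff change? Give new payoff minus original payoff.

$0

The highest bid among the other bidders is $84800; Mori's bid doesn't change that.
Original bid $89994: Mori is highest, pays the top rival bid $84800; payoff $53758 − $84800 = −$31042.
Alternative bid $87876: Mori is highest, pays the top rival bid $84800; payoff $53758 − $84800 = −$31042.
Change in payoff = −$31042 − (−$31042) = $0.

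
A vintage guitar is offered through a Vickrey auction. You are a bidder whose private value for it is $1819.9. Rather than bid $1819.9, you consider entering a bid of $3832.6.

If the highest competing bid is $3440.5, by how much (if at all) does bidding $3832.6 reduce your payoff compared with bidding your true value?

Bidding your value $1819.9: you lose (since $1819.9 < $3440.5). Payoff $0.
Bidding $3832.6: you win and pay $3440.5. Payoff $1819.9 − $3440.5 = −$1620.6.
The competing bid $3440.5 lies between your value and your inflated bid, so overbidding wins an item priced above your value.
Loss from deviating = $0 − (−$1620.6) = $1620.6.

$1620.6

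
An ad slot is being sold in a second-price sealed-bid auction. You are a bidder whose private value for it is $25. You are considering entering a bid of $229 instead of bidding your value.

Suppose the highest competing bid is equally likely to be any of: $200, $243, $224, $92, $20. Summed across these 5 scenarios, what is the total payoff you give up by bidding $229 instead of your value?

The deviation costs you only when the competing bid falls strictly between $25 and $229; elsewhere both bids give the same outcome.
$200: truthful payoff $0, deviation payoff −$175 → loss $175.
$243: outcomes coincide → loss $0.
$224: truthful payoff $0, deviation payoff −$199 → loss $199.
$92: truthful payoff $0, deviation payoff −$67 → loss $67.
$20: outcomes coincide → loss $0.
Total loss = $175 + $199 + $67 = $441.
In a second-price auction your bid sets only whether you win, not what you pay, so bidding your true value is weakly dominant.

$441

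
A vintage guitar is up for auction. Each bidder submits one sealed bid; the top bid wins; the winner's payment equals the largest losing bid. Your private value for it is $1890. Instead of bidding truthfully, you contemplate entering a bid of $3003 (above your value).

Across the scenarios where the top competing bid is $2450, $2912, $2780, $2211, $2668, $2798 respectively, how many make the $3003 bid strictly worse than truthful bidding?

6

The deviation hurts exactly when the highest competing bid lies strictly between $1890 and $3003 — overbidding then wins at a price above your value.
$2450: inside the interval → strictly worse (loss $560).
$2912: inside the interval → strictly worse (loss $1022).
$2780: inside the interval → strictly worse (loss $890).
$2211: inside the interval → strictly worse (loss $321).
$2668: inside the interval → strictly worse (loss $778).
$2798: inside the interval → strictly worse (loss $908).
Count: 6.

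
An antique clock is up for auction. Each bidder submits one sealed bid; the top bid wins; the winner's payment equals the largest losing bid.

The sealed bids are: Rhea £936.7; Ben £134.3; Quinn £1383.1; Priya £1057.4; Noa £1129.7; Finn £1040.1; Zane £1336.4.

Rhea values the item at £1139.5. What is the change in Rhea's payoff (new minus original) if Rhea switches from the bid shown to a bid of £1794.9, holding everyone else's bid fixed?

−£243.6

The highest bid among the other bidders is £1383.1; Rhea's bid doesn't change that.
Original bid £936.7: Rhea is not highest (top rival bid is £1383.1); payoff £0.
Alternative bid £1794.9: Rhea is highest, pays the top rival bid £1383.1; payoff £1139.5 − £1383.1 = −£243.6.
Change in payoff = −£243.6 − (£0) = −£243.6.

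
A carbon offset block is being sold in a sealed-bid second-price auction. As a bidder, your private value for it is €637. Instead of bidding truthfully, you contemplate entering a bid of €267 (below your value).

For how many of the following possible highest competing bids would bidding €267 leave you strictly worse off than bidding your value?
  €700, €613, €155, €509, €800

The deviation hurts exactly when the highest competing bid lies strictly between €267 and €637 — underbidding then forfeits a profitable win.
€700: above both → same outcome either way.
€613: inside the interval → strictly worse (loss €24).
€155: below both → same outcome either way.
€509: inside the interval → strictly worse (loss €128).
€800: above both → same outcome either way.
Count: 2.

2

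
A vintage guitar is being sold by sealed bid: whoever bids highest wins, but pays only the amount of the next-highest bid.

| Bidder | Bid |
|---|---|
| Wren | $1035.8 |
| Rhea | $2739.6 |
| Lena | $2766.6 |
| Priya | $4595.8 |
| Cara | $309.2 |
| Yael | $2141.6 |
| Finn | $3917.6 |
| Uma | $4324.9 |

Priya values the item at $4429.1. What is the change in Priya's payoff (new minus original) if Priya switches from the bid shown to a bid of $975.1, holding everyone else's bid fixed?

The highest bid among the other bidders is $4324.9; Priya's bid doesn't change that.
Original bid $4595.8: Priya is highest, pays the top rival bid $4324.9; payoff $4429.1 − $4324.9 = $104.2.
Alternative bid $975.1: Priya is not highest (top rival bid is $4324.9); payoff $0.
Change in payoff = $0 − ($104.2) = −$104.2.

−$104.2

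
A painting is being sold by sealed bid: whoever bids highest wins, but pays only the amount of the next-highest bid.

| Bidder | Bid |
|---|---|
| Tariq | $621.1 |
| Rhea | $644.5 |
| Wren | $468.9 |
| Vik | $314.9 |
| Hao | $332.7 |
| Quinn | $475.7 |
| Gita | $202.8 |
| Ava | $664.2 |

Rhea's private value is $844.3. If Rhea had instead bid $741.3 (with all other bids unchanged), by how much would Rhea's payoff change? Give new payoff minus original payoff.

The highest bid among the other bidders is $664.2; Rhea's bid doesn't change that.
Original bid $644.5: Rhea is not highest (top rival bid is $664.2); payoff $0.
Alternative bid $741.3: Rhea is highest, pays the top rival bid $664.2; payoff $844.3 − $664.2 = $180.1.
Change in payoff = $180.1 − ($0) = $180.1.

$180.1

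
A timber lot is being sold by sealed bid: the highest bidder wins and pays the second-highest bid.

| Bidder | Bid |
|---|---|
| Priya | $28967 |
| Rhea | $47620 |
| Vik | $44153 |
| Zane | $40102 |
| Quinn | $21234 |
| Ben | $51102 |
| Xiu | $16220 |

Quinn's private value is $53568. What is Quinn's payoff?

$0

Highest bid: Ben at $51102, so Ben wins.
Second-highest bid: Rhea at $47620 — that is the price the winner pays.
Quinn did not win, so Quinn pays nothing and receives nothing: payoff $0.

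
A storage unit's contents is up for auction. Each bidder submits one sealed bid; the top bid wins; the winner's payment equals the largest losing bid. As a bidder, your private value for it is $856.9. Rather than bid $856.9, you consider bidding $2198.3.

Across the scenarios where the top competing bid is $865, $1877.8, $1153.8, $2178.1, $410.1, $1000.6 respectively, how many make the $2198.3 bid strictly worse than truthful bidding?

5

The deviation hurts exactly when the highest competing bid lies strictly between $856.9 and $2198.3 — overbidding then wins at a price above your value.
$865: inside the interval → strictly worse (loss $8.1).
$1877.8: inside the interval → strictly worse (loss $1020.9).
$1153.8: inside the interval → strictly worse (loss $296.9).
$2178.1: inside the interval → strictly worse (loss $1321.2).
$410.1: below both → same outcome either way.
$1000.6: inside the interval → strictly worse (loss $143.7).
Count: 5.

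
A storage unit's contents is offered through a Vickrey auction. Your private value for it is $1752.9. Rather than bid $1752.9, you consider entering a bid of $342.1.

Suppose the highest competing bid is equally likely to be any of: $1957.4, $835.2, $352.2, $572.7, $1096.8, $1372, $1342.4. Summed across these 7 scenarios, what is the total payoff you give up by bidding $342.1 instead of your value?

$4946.1

The deviation costs you only when the competing bid falls strictly between $342.1 and $1752.9; elsewhere both bids give the same outcome.
$1957.4: outcomes coincide → loss $0.
$835.2: truthful payoff $917.7, deviation payoff $0 → loss $917.7.
$352.2: truthful payoff $1400.7, deviation payoff $0 → loss $1400.7.
$572.7: truthful payoff $1180.2, deviation payoff $0 → loss $1180.2.
$1096.8: truthful payoff $656.1, deviation payoff $0 → loss $656.1.
$1372: truthful payoff $380.9, deviation payoff $0 → loss $380.9.
$1342.4: truthful payoff $410.5, deviation payoff $0 → loss $410.5.
Total loss = $917.7 + $1400.7 + $1180.2 + $656.1 + $380.9 + $410.5 = $4946.1.
In a second-price auction your bid sets only whether you win, not what you pay, so bidding your true value is weakly dominant.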